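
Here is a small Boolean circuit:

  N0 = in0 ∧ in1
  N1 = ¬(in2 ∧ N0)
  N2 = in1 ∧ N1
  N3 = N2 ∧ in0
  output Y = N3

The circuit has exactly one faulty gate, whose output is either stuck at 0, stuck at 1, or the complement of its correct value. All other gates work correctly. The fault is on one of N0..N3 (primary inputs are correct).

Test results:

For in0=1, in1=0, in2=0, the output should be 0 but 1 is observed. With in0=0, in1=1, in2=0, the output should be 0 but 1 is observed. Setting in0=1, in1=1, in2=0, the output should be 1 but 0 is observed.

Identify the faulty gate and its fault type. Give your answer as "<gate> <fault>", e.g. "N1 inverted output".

Fault-free values for test 1 (in0=1, in1=0, in2=0): N0=0, N1=1, N2=0, N3=0, giving Y=0. Observed 1.
Test 1: faults giving observed 1 are {N2 stuck-at-1, N2 inverted output, N3 stuck-at-1, N3 inverted output}.
Test 2 (in0=0, in1=1, in2=0): fault-free N0=0, N1=1, N2=1, N3=0 → 0; observed 1. Eliminates N2 stuck-at-1, N2 inverted output.
Test 3 (in0=1, in1=1, in2=0): fault-free N0=1, N1=1, N2=1, N3=1 → 1; observed 0. Eliminates N3 stuck-at-1.
Only N3 inverted output is consistent with every test.

N3 inverted output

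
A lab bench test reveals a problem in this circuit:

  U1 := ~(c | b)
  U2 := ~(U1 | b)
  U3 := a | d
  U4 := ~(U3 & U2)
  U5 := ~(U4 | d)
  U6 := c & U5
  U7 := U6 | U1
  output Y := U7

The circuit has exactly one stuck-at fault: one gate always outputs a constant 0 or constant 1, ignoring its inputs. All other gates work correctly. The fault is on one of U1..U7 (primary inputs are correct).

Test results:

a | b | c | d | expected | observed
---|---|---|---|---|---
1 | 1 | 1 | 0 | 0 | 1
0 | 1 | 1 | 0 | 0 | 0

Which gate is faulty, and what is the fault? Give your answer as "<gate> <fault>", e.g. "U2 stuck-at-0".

Fault-free values for test 1 (a=1, b=1, c=1, d=0): U1=0, U2=0, U3=1, U4=1, U5=0, U6=0, U7=0, giving Y=0. Observed 1.
Test 1: faults giving observed 1 are {U1 stuck-at-1, U2 stuck-at-1, U4 stuck-at-0, U5 stuck-at-1, U6 stuck-at-1, U7 stuck-at-1}.
Test 2 (a=0, b=1, c=1, d=0): fault-free U1=0, U2=0, U3=0, U4=1, U5=0, U6=0, U7=0 → 0; observed 0. Eliminates U1 stuck-at-1, U4 stuck-at-0, U5 stuck-at-1, U6 stuck-at-1, U7 stuck-at-1.
Only U2 stuck-at-1 is consistent with every test.

U2 stuck-at-1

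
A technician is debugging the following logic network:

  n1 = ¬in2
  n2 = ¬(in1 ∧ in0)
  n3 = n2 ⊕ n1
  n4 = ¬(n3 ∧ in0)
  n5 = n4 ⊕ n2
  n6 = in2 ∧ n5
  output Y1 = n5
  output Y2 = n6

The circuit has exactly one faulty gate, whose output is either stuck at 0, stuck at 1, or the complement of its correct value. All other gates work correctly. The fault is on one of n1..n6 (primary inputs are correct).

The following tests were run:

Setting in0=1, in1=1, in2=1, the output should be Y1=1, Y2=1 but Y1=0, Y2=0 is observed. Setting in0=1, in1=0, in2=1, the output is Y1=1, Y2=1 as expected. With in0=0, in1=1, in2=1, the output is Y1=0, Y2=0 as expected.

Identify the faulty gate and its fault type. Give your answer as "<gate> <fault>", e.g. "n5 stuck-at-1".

Fault-free values for test 1 (in0=1, in1=1, in2=1): n1=0, n2=0, n3=0, n4=1, n5=1, n6=1, giving Y1=1, Y2=1. Observed Y1=0, Y2=0.
Test 1: faults giving observed Y1=0, Y2=0 are {n1 stuck-at-1, n1 inverted output, n3 stuck-at-1, n3 inverted output, n4 stuck-at-0, n4 inverted output, n5 stuck-at-0, n5 inverted output}.
Test 2 (in0=1, in1=0, in2=1): fault-free n1=0, n2=1, n3=1, n4=0, n5=1, n6=1 → Y1=1, Y2=1; observed Y1=1, Y2=1. Eliminates n1 stuck-at-1, n1 inverted output, n3 inverted output, n4 inverted output, n5 stuck-at-0, n5 inverted output.
Test 3 (in0=0, in1=1, in2=1): fault-free n1=0, n2=1, n3=1, n4=1, n5=0, n6=0 → Y1=0, Y2=0; observed Y1=0, Y2=0. Eliminates n4 stuck-at-0.
Only n3 stuck-at-1 is consistent with every test.

n3 stuck-at-1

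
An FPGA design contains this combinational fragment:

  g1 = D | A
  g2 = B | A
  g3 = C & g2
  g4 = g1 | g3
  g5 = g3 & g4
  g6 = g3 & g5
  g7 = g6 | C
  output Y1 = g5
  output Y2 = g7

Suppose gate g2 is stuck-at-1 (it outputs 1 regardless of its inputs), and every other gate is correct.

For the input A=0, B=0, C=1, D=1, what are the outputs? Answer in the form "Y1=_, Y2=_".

Y1=1, Y2=1

Propagate with g2 forced: g1=1, g2=1 [stuck-at-1], g3=1, g4=1, g5=1, g6=1, g7=1.
So the outputs are Y1=1, Y2=1. (Without the fault they would be Y1=0, Y2=1.)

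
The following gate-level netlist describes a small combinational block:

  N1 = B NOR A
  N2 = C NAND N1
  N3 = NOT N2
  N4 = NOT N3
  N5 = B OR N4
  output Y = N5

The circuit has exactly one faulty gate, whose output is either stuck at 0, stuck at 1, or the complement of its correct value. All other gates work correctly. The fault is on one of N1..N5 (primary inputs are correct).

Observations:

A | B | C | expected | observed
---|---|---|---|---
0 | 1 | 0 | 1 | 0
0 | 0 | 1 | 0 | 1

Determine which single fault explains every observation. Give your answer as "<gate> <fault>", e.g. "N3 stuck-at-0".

Fault-free values for test 1 (A=0, B=1, C=0): N1=0, N2=1, N3=0, N4=1, N5=1, giving Y=1. Observed 0.
Test 1: faults giving observed 0 are {N5 stuck-at-0, N5 inverted output}.
Test 2 (A=0, B=0, C=1): fault-free N1=1, N2=0, N3=1, N4=0, N5=0 → 0; observed 1. Eliminates N5 stuck-at-0.
Only N5 inverted output is consistent with every test.

N5 inverted output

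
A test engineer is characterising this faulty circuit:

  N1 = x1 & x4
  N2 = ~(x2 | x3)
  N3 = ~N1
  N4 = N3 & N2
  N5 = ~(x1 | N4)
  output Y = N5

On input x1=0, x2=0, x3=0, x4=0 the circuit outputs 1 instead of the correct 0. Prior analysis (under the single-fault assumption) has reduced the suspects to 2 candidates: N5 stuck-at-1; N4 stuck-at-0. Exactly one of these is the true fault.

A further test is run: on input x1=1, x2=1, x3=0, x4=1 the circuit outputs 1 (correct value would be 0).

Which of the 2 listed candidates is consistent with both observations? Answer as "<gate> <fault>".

Evaluate each candidate on input x1=1, x2=1, x3=0, x4=1:
  N5 stuck-at-1: N1=1, N2=0, N3=0, N4=0, N5=1 [stuck-at-1] → 1 — matches
  N4 stuck-at-0: N1=1, N2=0, N3=0, N4=0 [stuck-at-0], N5=0 → 0 — eliminated
Only N5 stuck-at-1 reproduces the observed 1.

N5 stuck-at-1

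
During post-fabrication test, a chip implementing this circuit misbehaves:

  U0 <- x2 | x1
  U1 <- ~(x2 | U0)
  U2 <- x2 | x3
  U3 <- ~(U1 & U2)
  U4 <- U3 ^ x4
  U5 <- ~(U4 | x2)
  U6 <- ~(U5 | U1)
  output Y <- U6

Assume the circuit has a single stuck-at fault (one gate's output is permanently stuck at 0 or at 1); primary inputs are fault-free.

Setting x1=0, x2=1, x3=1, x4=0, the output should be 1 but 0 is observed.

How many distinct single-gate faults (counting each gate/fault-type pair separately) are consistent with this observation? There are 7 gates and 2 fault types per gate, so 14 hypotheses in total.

3

Fault-free: U0=1, U1=0, U2=1, U3=1, U4=1, U5=0, U6=1 → 1. Observed 0.
  U0 stuck-at-0: output 1 ✗
  U0 stuck-at-1: output 1 ✗
  U1 stuck-at-0: output 1 ✗
  U1 stuck-at-1: output 0 ✓
  U2 stuck-at-0: output 1 ✗
  U2 stuck-at-1: output 1 ✗
  U3 stuck-at-0: output 1 ✗
  U3 stuck-at-1: output 1 ✗
  U4 stuck-at-0: output 1 ✗
  U4 stuck-at-1: output 1 ✗
  U5 stuck-at-0: output 1 ✗
  U5 stuck-at-1: output 0 ✓
  U6 stuck-at-0: output 0 ✓
  U6 stuck-at-1: output 1 ✗
Consistent faults: {U1 stuck-at-1, U5 stuck-at-1, U6 stuck-at-0} — 3 in all.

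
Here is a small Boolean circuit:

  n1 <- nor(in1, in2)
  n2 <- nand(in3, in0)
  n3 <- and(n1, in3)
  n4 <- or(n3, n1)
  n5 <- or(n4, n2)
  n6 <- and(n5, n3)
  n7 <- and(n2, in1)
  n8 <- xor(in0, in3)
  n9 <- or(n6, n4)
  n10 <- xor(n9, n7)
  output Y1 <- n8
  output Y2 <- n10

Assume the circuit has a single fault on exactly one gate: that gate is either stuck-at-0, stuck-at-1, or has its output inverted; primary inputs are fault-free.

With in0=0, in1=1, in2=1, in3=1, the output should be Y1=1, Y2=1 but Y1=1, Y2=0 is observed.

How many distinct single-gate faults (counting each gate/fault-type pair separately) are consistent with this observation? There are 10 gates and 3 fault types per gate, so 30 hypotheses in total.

16

Fault-free: n1=0, n2=1, n3=0, n4=0, n5=1, n6=0, n7=1, n8=1, n9=0, n10=1 → Y1=1, Y2=1. Observed Y1=1, Y2=0.
  n1: stuck-at-1, inverted output ✓; others ✗
  n2: stuck-at-0, inverted output ✓; others ✗
  n3: stuck-at-1, inverted output ✓; others ✗
  n4: stuck-at-1, inverted output ✓; others ✗
  n5: none of the 3 fault types match ✗
  n6: stuck-at-1, inverted output ✓; others ✗
  n7: stuck-at-0, inverted output ✓; others ✗
  n8: none of the 3 fault types match ✗
  n9: stuck-at-1, inverted output ✓; others ✗
  n10: stuck-at-0, inverted output ✓; others ✗
Consistent faults: {n1 stuck-at-1, n1 inverted output, n2 stuck-at-0, n2 inverted output, n3 stuck-at-1, n3 inverted output, n4 stuck-at-1, n4 inverted output, n6 stuck-at-1, n6 inverted output, n7 stuck-at-0, n7 inverted output, n9 stuck-at-1, n9 inverted output, n10 stuck-at-0, n10 inverted output} — 16 in all.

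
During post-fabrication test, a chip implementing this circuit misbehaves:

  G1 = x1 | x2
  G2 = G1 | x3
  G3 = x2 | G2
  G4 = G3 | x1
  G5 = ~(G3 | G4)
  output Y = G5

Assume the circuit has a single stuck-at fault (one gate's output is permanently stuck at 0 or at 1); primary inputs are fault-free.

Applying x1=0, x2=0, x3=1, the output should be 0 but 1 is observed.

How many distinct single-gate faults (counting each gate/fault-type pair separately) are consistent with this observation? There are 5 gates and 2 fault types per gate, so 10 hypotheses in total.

Fault-free: G1=0, G2=1, G3=1, G4=1, G5=0 → 0. Observed 1.
  G1 stuck-at-0: output 0 ✗
  G1 stuck-at-1: output 0 ✗
  G2 stuck-at-0: output 1 ✓
  G2 stuck-at-1: output 0 ✗
  G3 stuck-at-0: output 1 ✓
  G3 stuck-at-1: output 0 ✗
  G4 stuck-at-0: output 0 ✗
  G4 stuck-at-1: output 0 ✗
  G5 stuck-at-0: output 0 ✗
  G5 stuck-at-1: output 1 ✓
Consistent faults: {G2 stuck-at-0, G3 stuck-at-0, G5 stuck-at-1} — 3 in all.

3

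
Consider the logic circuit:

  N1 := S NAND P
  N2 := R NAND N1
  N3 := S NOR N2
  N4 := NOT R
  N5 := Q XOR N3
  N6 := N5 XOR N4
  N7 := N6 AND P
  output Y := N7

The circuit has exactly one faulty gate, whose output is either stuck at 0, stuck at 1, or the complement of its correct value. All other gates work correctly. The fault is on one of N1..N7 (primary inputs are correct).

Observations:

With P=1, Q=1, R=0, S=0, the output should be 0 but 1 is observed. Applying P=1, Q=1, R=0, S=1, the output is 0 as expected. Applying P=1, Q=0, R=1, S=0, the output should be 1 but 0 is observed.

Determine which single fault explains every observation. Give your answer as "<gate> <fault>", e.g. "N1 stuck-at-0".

N2 inverted output

Fault-free values for test 1 (P=1, Q=1, R=0, S=0): N1=1, N2=1, N3=0, N4=1, N5=1, N6=0, N7=0, giving Y=0. Observed 1.
Test 1: faults giving observed 1 are {N2 stuck-at-0, N2 inverted output, N3 stuck-at-1, N3 inverted output, N4 stuck-at-0, N4 inverted output, N5 stuck-at-0, N5 inverted output, N6 stuck-at-1, N6 inverted output, N7 stuck-at-1, N7 inverted output}.
Test 2 (P=1, Q=1, R=0, S=1): fault-free N1=0, N2=1, N3=0, N4=1, N5=1, N6=0, N7=0 → 0; observed 0. Eliminates N3 stuck-at-1, N3 inverted output, N4 stuck-at-0, N4 inverted output, N5 stuck-at-0, N5 inverted output, N6 stuck-at-1, N6 inverted output, N7 stuck-at-1, N7 inverted output.
Test 3 (P=1, Q=0, R=1, S=0): fault-free N1=1, N2=0, N3=1, N4=0, N5=1, N6=1, N7=1 → 1; observed 0. Eliminates N2 stuck-at-0.
Only N2 inverted output is consistent with every test.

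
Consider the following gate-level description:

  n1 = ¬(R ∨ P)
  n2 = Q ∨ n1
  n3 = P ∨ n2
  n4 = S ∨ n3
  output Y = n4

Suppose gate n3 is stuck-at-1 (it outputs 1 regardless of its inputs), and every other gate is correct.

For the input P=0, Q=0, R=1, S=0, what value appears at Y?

1

Propagate with n3 forced: n1=0, n2=0, n3=1 [stuck-at-1], n4=1.
So Y = 1. (Without the fault it would be 0.)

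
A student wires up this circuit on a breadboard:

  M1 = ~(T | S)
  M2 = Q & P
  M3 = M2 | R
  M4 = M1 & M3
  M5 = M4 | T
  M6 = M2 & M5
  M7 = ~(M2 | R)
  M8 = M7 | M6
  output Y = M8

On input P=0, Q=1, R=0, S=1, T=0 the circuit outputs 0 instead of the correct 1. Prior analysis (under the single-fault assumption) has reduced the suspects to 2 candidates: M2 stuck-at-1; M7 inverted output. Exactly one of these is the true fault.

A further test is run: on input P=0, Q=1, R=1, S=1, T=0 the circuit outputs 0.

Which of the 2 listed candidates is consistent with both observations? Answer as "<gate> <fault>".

Evaluate each candidate on input P=0, Q=1, R=1, S=1, T=0:
  M2 stuck-at-1: M1=0, M2=1 [stuck-at-1], M3=1, M4=0, M5=0, M6=0, M7=0, M8=0 → 0 — matches
  M7 inverted output: M1=0, M2=0, M3=1, M4=0, M5=0, M6=0, M7=1 [inverted output], M8=1 → 1 — eliminated
Only M2 stuck-at-1 reproduces the observed 0.

M2 stuck-at-1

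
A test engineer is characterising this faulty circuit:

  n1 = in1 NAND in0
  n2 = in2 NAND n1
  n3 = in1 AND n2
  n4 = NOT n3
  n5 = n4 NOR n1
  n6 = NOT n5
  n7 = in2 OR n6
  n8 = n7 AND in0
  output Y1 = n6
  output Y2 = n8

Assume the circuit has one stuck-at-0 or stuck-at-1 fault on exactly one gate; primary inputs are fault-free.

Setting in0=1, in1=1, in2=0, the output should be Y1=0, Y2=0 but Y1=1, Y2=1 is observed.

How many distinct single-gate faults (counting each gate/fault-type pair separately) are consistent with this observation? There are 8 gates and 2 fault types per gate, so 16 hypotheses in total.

Fault-free: n1=0, n2=1, n3=1, n4=0, n5=1, n6=0, n7=0, n8=0 → Y1=0, Y2=0. Observed Y1=1, Y2=1.
  n1: stuck-at-1 ✓; others ✗
  n2: stuck-at-0 ✓; others ✗
  n3: stuck-at-0 ✓; others ✗
  n4: stuck-at-1 ✓; others ✗
  n5: stuck-at-0 ✓; others ✗
  n6: stuck-at-1 ✓; others ✗
  n7: none of the 2 fault types match ✗
  n8: none of the 2 fault types match ✗
Consistent faults: {n1 stuck-at-1, n2 stuck-at-0, n3 stuck-at-0, n4 stuck-at-1, n5 stuck-at-0, n6 stuck-at-1} — 6 in all.

6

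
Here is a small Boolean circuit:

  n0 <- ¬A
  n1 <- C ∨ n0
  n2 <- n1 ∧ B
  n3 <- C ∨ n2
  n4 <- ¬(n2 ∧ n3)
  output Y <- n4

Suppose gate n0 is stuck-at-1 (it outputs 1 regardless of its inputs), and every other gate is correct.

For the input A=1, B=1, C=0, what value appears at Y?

Propagate with n0 forced: n0=1 [stuck-at-1], n1=1, n2=1, n3=1, n4=0.
So Y = 0. (Without the fault it would be 1.)

0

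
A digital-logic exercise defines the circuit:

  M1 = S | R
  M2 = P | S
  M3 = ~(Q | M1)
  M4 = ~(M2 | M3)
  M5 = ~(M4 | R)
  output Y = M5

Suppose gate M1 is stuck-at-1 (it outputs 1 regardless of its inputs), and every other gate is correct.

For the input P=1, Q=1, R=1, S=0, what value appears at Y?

Propagate with M1 forced: M1=1 [stuck-at-1], M2=1, M3=0, M4=0, M5=0.
So Y = 0. (Same as the fault-free value — the fault is masked on this input.)

0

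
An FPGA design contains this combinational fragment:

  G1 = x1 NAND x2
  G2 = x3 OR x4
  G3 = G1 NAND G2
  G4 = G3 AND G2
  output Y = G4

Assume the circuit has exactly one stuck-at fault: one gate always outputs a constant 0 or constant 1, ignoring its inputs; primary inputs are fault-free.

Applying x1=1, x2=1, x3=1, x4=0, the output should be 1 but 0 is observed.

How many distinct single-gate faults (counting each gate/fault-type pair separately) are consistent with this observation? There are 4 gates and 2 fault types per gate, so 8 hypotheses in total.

4

Fault-free: G1=0, G2=1, G3=1, G4=1 → 1. Observed 0.
  G1 stuck-at-0: output 1 ✗
  G1 stuck-at-1: output 0 ✓
  G2 stuck-at-0: output 0 ✓
  G2 stuck-at-1: output 1 ✗
  G3 stuck-at-0: output 0 ✓
  G3 stuck-at-1: output 1 ✗
  G4 stuck-at-0: output 0 ✓
  G4 stuck-at-1: output 1 ✗
Consistent faults: {G1 stuck-at-1, G2 stuck-at-0, G3 stuck-at-0, G4 stuck-at-0} — 4 in all.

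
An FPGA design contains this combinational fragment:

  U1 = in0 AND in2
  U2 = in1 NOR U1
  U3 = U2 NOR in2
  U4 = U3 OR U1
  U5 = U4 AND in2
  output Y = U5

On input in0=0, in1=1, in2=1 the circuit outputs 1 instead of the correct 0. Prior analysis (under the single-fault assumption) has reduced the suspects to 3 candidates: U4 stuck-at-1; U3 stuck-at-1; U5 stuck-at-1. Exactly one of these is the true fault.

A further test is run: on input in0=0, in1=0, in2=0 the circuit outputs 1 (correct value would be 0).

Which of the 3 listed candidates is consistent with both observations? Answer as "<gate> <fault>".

U5 stuck-at-1

Evaluate each candidate on input in0=0, in1=0, in2=0:
  U4 stuck-at-1: U1=0, U2=1, U3=0, U4=1 [stuck-at-1], U5=0 → 0 — eliminated
  U3 stuck-at-1: U1=0, U2=1, U3=1 [stuck-at-1], U4=1, U5=0 → 0 — eliminated
  U5 stuck-at-1: U1=0, U2=1, U3=0, U4=0, U5=1 [stuck-at-1] → 1 — matches
Only U5 stuck-at-1 reproduces the observed 1.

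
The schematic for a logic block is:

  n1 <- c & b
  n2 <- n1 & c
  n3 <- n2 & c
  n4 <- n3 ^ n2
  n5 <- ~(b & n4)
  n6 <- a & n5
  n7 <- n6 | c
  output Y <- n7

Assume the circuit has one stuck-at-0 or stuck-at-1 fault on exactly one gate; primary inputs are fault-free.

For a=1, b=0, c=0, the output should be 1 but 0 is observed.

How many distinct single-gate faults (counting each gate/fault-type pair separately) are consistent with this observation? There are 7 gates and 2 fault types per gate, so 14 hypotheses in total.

Fault-free: n1=0, n2=0, n3=0, n4=0, n5=1, n6=1, n7=1 → 1. Observed 0.
  n1 stuck-at-0: output 1 ✗
  n1 stuck-at-1: output 1 ✗
  n2 stuck-at-0: output 1 ✗
  n2 stuck-at-1: output 1 ✗
  n3 stuck-at-0: output 1 ✗
  n3 stuck-at-1: output 1 ✗
  n4 stuck-at-0: output 1 ✗
  n4 stuck-at-1: output 1 ✗
  n5 stuck-at-0: output 0 ✓
  n5 stuck-at-1: output 1 ✗
  n6 stuck-at-0: output 0 ✓
  n6 stuck-at-1: output 1 ✗
  n7 stuck-at-0: output 0 ✓
  n7 stuck-at-1: output 1 ✗
Consistent faults: {n5 stuck-at-0, n6 stuck-at-0, n7 stuck-at-0} — 3 in all.

3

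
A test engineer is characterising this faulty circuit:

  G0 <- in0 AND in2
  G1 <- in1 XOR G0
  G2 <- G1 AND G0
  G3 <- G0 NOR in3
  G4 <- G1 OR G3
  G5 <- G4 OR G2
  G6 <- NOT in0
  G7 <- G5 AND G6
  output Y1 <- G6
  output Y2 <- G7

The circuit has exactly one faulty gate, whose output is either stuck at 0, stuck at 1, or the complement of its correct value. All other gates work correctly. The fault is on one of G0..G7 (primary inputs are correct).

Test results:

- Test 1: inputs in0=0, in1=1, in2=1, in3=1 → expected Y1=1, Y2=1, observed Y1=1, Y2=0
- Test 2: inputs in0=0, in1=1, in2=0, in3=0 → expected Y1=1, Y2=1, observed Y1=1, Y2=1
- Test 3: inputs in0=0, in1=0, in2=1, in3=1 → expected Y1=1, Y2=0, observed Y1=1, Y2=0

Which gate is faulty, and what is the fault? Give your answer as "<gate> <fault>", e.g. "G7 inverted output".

Fault-free values for test 1 (in0=0, in1=1, in2=1, in3=1): G0=0, G1=1, G2=0, G3=0, G4=1, G5=1, G6=1, G7=1, giving Y1=1, Y2=1. Observed Y1=1, Y2=0.
Test 1: faults giving observed Y1=1, Y2=0 are {G0 stuck-at-1, G0 inverted output, G1 stuck-at-0, G1 inverted output, G4 stuck-at-0, G4 inverted output, G5 stuck-at-0, G5 inverted output, G7 stuck-at-0, G7 inverted output}.
Test 2 (in0=0, in1=1, in2=0, in3=0): fault-free G0=0, G1=1, G2=0, G3=1, G4=1, G5=1, G6=1, G7=1 → Y1=1, Y2=1; observed Y1=1, Y2=1. Eliminates G0 stuck-at-1, G0 inverted output, G4 stuck-at-0, G4 inverted output, G5 stuck-at-0, G5 inverted output, G7 stuck-at-0, G7 inverted output.
Test 3 (in0=0, in1=0, in2=1, in3=1): fault-free G0=0, G1=0, G2=0, G3=0, G4=0, G5=0, G6=1, G7=0 → Y1=1, Y2=0; observed Y1=1, Y2=0. Eliminates G1 inverted output.
Only G1 stuck-at-0 is consistent with every test.

G1 stuck-at-0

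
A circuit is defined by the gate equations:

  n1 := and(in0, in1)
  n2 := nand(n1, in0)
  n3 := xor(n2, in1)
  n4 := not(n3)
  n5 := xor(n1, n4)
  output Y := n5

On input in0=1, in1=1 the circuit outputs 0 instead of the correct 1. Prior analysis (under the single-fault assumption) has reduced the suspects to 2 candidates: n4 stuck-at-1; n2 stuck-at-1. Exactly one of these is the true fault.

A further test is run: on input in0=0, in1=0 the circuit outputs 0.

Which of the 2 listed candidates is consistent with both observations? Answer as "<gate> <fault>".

Evaluate each candidate on input in0=0, in1=0:
  n4 stuck-at-1: n1=0, n2=1, n3=1, n4=1 [stuck-at-1], n5=1 → 1 — eliminated
  n2 stuck-at-1: n1=0, n2=1 [stuck-at-1], n3=1, n4=0, n5=0 → 0 — matches
Only n2 stuck-at-1 reproduces the observed 0.

n2 stuck-at-1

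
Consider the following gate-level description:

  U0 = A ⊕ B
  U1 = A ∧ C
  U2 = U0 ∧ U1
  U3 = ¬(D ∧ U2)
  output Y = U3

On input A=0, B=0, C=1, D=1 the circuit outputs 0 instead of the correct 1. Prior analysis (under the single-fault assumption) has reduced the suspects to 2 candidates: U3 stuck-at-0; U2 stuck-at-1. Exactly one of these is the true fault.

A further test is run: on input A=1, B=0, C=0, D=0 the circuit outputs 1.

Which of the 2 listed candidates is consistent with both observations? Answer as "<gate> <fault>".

Evaluate each candidate on input A=1, B=0, C=0, D=0:
  U3 stuck-at-0: U0=1, U1=0, U2=0, U3=0 [stuck-at-0] → 0 — eliminated
  U2 stuck-at-1: U0=1, U1=0, U2=1 [stuck-at-1], U3=1 → 1 — matches
Only U2 stuck-at-1 reproduces the observed 1.

U2 stuck-at-1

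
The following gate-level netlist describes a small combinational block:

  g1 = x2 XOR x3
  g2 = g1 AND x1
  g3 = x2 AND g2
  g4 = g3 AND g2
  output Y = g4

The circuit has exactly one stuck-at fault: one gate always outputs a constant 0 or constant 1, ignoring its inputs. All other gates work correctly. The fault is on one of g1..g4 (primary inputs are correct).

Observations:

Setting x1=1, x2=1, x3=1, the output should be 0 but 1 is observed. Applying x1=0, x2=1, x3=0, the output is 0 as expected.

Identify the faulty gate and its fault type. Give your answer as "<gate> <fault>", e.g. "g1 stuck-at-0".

g1 stuck-at-1

Fault-free values for test 1 (x1=1, x2=1, x3=1): g1=0, g2=0, g3=0, g4=0, giving Y=0. Observed 1.
Test 1: faults giving observed 1 are {g1 stuck-at-1, g2 stuck-at-1, g4 stuck-at-1}.
Test 2 (x1=0, x2=1, x3=0): fault-free g1=1, g2=0, g3=0, g4=0 → 0; observed 0. Eliminates g2 stuck-at-1, g4 stuck-at-1.
Only g1 stuck-at-1 is consistent with every test.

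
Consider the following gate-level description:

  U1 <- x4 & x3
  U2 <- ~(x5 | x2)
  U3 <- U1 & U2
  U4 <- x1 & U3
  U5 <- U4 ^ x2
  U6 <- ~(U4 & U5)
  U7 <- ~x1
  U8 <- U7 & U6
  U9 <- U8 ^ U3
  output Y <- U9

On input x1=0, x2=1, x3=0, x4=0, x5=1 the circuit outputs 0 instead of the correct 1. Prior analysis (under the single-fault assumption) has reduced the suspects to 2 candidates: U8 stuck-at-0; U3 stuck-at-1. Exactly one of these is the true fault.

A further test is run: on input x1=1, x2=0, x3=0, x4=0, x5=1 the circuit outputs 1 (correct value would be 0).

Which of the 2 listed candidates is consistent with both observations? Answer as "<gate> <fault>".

U3 stuck-at-1

Evaluate each candidate on input x1=1, x2=0, x3=0, x4=0, x5=1:
  U8 stuck-at-0: U1=0, U2=0, U3=0, U4=0, U5=0, U6=1, U7=0, U8=0 [stuck-at-0], U9=0 → 0 — eliminated
  U3 stuck-at-1: U1=0, U2=0, U3=1 [stuck-at-1], U4=1, U5=1, U6=0, U7=0, U8=0, U9=1 → 1 — matches
Only U3 stuck-at-1 reproduces the observed 1.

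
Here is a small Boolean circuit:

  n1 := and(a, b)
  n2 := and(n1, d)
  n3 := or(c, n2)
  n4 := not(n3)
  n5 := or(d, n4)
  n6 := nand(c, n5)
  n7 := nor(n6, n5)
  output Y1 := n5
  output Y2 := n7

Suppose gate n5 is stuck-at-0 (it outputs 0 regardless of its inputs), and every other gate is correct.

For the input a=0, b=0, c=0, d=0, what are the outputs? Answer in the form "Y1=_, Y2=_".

Y1=0, Y2=0

Propagate with n5 forced: n1=0, n2=0, n3=0, n4=1, n5=0 [stuck-at-0], n6=1, n7=0.
So the outputs are Y1=0, Y2=0. (Without the fault they would be Y1=1, Y2=0.)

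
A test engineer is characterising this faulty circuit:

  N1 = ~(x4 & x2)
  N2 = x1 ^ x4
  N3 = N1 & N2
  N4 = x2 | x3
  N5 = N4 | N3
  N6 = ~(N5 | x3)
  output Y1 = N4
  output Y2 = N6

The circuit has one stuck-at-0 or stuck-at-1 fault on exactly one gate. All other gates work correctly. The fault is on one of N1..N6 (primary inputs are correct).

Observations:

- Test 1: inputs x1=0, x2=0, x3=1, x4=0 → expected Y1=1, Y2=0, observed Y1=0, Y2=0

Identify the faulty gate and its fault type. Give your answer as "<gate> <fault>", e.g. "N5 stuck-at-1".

Fault-free values for test 1 (x1=0, x2=0, x3=1, x4=0): N1=1, N2=0, N3=0, N4=1, N5=1, N6=0, giving Y1=1, Y2=0. Observed Y1=0, Y2=0.
Test 1: faults giving observed Y1=0, Y2=0 are {N4 stuck-at-0}.
Only N4 stuck-at-0 is consistent with every test.

N4 stuck-at-0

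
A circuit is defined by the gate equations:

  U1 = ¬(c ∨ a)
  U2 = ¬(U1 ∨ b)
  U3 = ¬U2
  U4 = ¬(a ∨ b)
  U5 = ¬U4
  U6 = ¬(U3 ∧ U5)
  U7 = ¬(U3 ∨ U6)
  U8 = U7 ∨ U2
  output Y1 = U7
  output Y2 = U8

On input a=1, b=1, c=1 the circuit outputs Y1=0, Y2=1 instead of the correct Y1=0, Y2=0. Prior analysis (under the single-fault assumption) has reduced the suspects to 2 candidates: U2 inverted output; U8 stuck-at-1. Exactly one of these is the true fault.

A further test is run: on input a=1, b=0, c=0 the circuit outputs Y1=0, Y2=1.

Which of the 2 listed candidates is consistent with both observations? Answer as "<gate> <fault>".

U8 stuck-at-1

Evaluate each candidate on input a=1, b=0, c=0:
  U2 inverted output: U1=0, U2=0 [inverted output], U3=1, U4=0, U5=1, U6=0, U7=0, U8=0 → Y1=0, Y2=0 — eliminated
  U8 stuck-at-1: U1=0, U2=1, U3=0, U4=0, U5=1, U6=1, U7=0, U8=1 [stuck-at-1] → Y1=0, Y2=1 — matches
Only U8 stuck-at-1 reproduces the observed Y1=0, Y2=1.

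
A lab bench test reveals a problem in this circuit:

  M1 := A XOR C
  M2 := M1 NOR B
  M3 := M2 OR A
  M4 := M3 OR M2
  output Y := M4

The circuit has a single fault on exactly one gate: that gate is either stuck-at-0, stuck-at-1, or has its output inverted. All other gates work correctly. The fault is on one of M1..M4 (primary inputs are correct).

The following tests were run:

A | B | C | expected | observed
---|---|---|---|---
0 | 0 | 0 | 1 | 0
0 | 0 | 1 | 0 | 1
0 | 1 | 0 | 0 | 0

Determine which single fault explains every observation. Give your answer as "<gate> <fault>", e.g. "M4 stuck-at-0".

M1 inverted output

Fault-free values for test 1 (A=0, B=0, C=0): M1=0, M2=1, M3=1, M4=1, giving Y=1. Observed 0.
Test 1: faults giving observed 0 are {M1 stuck-at-1, M1 inverted output, M2 stuck-at-0, M2 inverted output, M4 stuck-at-0, M4 inverted output}.
Test 2 (A=0, B=0, C=1): fault-free M1=1, M2=0, M3=0, M4=0 → 0; observed 1. Eliminates M1 stuck-at-1, M2 stuck-at-0, M4 stuck-at-0.
Test 3 (A=0, B=1, C=0): fault-free M1=0, M2=0, M3=0, M4=0 → 0; observed 0. Eliminates M2 inverted output, M4 inverted output.
Only M1 inverted output is consistent with every test.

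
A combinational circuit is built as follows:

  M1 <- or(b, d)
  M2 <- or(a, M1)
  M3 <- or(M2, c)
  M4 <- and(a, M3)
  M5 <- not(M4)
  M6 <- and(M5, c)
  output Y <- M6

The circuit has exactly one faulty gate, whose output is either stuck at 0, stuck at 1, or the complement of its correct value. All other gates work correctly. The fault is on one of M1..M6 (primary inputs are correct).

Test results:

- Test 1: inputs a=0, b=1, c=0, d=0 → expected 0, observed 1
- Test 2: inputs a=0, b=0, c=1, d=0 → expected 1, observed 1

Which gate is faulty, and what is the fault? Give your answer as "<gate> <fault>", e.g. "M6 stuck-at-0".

Fault-free values for test 1 (a=0, b=1, c=0, d=0): M1=1, M2=1, M3=1, M4=0, M5=1, M6=0, giving Y=0. Observed 1.
Test 1: faults giving observed 1 are {M6 stuck-at-1, M6 inverted output}.
Test 2 (a=0, b=0, c=1, d=0): fault-free M1=0, M2=0, M3=1, M4=0, M5=1, M6=1 → 1; observed 1. Eliminates M6 inverted output.
Only M6 stuck-at-1 is consistent with every test.

M6 stuck-at-1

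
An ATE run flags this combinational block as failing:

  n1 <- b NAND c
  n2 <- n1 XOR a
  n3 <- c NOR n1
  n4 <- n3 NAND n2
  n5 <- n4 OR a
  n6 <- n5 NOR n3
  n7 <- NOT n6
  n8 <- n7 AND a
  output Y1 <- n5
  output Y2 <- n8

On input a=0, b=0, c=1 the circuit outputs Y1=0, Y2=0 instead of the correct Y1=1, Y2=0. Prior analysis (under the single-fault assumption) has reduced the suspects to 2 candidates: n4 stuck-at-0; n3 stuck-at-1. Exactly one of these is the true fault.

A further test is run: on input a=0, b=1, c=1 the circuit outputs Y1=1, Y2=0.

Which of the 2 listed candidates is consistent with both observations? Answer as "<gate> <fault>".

Evaluate each candidate on input a=0, b=1, c=1:
  n4 stuck-at-0: n1=0, n2=0, n3=0, n4=0 [stuck-at-0], n5=0, n6=1, n7=0, n8=0 → Y1=0, Y2=0 — eliminated
  n3 stuck-at-1: n1=0, n2=0, n3=1 [stuck-at-1], n4=1, n5=1, n6=0, n7=1, n8=0 → Y1=1, Y2=0 — matches
Only n3 stuck-at-1 reproduces the observed Y1=1, Y2=0.

n3 stuck-at-1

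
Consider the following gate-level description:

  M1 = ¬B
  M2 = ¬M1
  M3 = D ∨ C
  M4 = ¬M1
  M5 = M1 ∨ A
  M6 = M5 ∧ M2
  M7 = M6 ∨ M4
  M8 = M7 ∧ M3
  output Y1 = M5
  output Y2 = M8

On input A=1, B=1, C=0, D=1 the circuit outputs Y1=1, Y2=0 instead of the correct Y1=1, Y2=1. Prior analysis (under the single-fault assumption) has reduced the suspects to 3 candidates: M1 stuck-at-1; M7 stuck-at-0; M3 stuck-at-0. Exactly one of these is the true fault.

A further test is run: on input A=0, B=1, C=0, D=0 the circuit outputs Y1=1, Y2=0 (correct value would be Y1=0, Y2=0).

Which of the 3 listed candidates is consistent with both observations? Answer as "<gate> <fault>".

Evaluate each candidate on input A=0, B=1, C=0, D=0:
  M1 stuck-at-1: M1=1 [stuck-at-1], M2=0, M3=0, M4=0, M5=1, M6=0, M7=0, M8=0 → Y1=1, Y2=0 — matches
  M7 stuck-at-0: M1=0, M2=1, M3=0, M4=1, M5=0, M6=0, M7=0 [stuck-at-0], M8=0 → Y1=0, Y2=0 — eliminated
  M3 stuck-at-0: M1=0, M2=1, M3=0 [stuck-at-0], M4=1, M5=0, M6=0, M7=1, M8=0 → Y1=0, Y2=0 — eliminated
Only M1 stuck-at-1 reproduces the observed Y1=1, Y2=0.

M1 stuck-at-1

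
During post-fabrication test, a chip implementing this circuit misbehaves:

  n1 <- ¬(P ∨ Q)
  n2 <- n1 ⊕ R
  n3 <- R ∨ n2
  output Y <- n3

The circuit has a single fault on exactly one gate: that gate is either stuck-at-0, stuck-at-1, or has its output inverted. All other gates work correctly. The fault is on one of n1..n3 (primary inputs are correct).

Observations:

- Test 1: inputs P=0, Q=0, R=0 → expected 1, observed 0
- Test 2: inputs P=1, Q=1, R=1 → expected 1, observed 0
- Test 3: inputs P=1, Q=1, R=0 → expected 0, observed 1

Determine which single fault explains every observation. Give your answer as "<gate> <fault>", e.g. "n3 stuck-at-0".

Fault-free values for test 1 (P=0, Q=0, R=0): n1=1, n2=1, n3=1, giving Y=1. Observed 0.
Test 1: faults giving observed 0 are {n1 stuck-at-0, n1 inverted output, n2 stuck-at-0, n2 inverted output, n3 stuck-at-0, n3 inverted output}.
Test 2 (P=1, Q=1, R=1): fault-free n1=0, n2=1, n3=1 → 1; observed 0. Eliminates n1 stuck-at-0, n1 inverted output, n2 stuck-at-0, n2 inverted output.
Test 3 (P=1, Q=1, R=0): fault-free n1=0, n2=0, n3=0 → 0; observed 1. Eliminates n3 stuck-at-0.
Only n3 inverted output is consistent with every test.

n3 inverted output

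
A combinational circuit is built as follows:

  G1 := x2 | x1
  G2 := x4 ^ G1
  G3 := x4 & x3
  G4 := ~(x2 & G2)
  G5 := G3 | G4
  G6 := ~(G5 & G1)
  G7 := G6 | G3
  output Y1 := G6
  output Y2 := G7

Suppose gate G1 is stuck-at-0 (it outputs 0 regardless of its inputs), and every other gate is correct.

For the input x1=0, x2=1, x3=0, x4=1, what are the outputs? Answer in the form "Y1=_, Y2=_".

Y1=1, Y2=1

Propagate with G1 forced: G1=0 [stuck-at-0], G2=1, G3=0, G4=0, G5=0, G6=1, G7=1.
So the outputs are Y1=1, Y2=1. (Without the fault they would be Y1=0, Y2=0.)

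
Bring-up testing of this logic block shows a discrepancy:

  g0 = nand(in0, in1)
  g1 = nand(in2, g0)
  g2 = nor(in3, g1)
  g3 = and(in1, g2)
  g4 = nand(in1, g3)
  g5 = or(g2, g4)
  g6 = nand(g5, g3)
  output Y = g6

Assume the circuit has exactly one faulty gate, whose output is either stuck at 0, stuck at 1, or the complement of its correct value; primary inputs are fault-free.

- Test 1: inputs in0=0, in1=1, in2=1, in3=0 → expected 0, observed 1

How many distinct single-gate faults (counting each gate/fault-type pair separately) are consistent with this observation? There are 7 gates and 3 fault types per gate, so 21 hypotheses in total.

Fault-free: g0=1, g1=0, g2=1, g3=1, g4=0, g5=1, g6=0 → 0. Observed 1.
  g0: stuck-at-0, inverted output ✓; others ✗
  g1: stuck-at-1, inverted output ✓; others ✗
  g2: stuck-at-0, inverted output ✓; others ✗
  g3: stuck-at-0, inverted output ✓; others ✗
  g4: none of the 3 fault types match ✗
  g5: stuck-at-0, inverted output ✓; others ✗
  g6: stuck-at-1, inverted output ✓; others ✗
Consistent faults: {g0 stuck-at-0, g0 inverted output, g1 stuck-at-1, g1 inverted output, g2 stuck-at-0, g2 inverted output, g3 stuck-at-0, g3 inverted output, g5 stuck-at-0, g5 inverted output, g6 stuck-at-1, g6 inverted output} — 12 in all.

12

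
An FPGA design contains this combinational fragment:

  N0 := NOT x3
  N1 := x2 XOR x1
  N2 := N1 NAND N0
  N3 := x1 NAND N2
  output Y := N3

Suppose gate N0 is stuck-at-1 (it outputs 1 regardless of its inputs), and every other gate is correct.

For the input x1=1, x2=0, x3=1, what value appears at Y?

Propagate with N0 forced: N0=1 [stuck-at-1], N1=1, N2=0, N3=1.
So Y = 1. (Without the fault it would be 0.)

1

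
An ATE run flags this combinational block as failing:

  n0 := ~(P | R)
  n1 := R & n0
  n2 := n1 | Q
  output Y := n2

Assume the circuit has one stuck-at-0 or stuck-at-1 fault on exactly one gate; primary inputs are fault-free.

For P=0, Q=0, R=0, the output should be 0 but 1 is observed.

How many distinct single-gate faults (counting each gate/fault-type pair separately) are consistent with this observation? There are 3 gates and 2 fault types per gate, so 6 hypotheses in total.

Fault-free: n0=1, n1=0, n2=0 → 0. Observed 1.
  n0 stuck-at-0: output 0 ✗
  n0 stuck-at-1: output 0 ✗
  n1 stuck-at-0: output 0 ✗
  n1 stuck-at-1: output 1 ✓
  n2 stuck-at-0: output 0 ✗
  n2 stuck-at-1: output 1 ✓
Consistent faults: {n1 stuck-at-1, n2 stuck-at-1} — 2 in all.

2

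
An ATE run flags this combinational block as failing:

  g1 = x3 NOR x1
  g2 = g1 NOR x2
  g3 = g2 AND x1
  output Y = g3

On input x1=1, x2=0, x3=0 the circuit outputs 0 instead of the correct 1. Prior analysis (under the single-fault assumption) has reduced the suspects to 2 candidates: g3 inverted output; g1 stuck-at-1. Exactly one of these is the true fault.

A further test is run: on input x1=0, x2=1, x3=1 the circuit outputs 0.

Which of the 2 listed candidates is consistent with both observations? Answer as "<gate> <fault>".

g1 stuck-at-1

Evaluate each candidate on input x1=0, x2=1, x3=1:
  g3 inverted output: g1=0, g2=0, g3=1 [inverted output] → 1 — eliminated
  g1 stuck-at-1: g1=1 [stuck-at-1], g2=0, g3=0 → 0 — matches
Only g1 stuck-at-1 reproduces the observed 0.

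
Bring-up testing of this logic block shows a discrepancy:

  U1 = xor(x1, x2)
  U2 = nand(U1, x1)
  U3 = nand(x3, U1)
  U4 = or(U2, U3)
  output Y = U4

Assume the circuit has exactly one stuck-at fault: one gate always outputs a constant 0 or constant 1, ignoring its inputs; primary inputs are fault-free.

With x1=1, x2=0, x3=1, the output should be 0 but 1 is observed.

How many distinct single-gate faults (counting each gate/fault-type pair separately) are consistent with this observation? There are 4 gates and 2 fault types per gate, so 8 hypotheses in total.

Fault-free: U1=1, U2=0, U3=0, U4=0 → 0. Observed 1.
  U1 stuck-at-0: output 1 ✓
  U1 stuck-at-1: output 0 ✗
  U2 stuck-at-0: output 0 ✗
  U2 stuck-at-1: output 1 ✓
  U3 stuck-at-0: output 0 ✗
  U3 stuck-at-1: output 1 ✓
  U4 stuck-at-0: output 0 ✗
  U4 stuck-at-1: output 1 ✓
Consistent faults: {U1 stuck-at-0, U2 stuck-at-1, U3 stuck-at-1, U4 stuck-at-1} — 4 in all.

4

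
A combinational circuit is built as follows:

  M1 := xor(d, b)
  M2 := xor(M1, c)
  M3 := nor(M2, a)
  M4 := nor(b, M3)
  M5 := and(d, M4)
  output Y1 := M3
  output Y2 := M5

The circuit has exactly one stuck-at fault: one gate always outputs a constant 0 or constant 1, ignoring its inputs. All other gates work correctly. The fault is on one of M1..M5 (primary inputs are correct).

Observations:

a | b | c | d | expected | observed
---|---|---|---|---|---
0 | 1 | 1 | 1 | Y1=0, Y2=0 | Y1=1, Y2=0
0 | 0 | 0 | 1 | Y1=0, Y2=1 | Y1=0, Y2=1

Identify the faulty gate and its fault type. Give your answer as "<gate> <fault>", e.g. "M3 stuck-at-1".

M1 stuck-at-1

Fault-free values for test 1 (a=0, b=1, c=1, d=1): M1=0, M2=1, M3=0, M4=0, M5=0, giving Y1=0, Y2=0. Observed Y1=1, Y2=0.
Test 1: faults giving observed Y1=1, Y2=0 are {M1 stuck-at-1, M2 stuck-at-0, M3 stuck-at-1}.
Test 2 (a=0, b=0, c=0, d=1): fault-free M1=1, M2=1, M3=0, M4=1, M5=1 → Y1=0, Y2=1; observed Y1=0, Y2=1. Eliminates M2 stuck-at-0, M3 stuck-at-1.
Only M1 stuck-at-1 is consistent with every test.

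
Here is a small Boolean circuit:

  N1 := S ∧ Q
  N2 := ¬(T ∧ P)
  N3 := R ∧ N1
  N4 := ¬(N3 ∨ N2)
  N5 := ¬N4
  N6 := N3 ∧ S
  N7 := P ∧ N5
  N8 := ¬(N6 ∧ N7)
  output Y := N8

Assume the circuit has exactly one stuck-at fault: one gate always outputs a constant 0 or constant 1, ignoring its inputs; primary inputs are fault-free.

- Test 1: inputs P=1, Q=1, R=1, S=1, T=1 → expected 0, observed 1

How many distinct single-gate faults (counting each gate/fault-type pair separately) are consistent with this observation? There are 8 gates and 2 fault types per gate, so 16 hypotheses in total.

7

Fault-free: N1=1, N2=0, N3=1, N4=0, N5=1, N6=1, N7=1, N8=0 → 0. Observed 1.
  N1: stuck-at-0 ✓; others ✗
  N2: none of the 2 fault types match ✗
  N3: stuck-at-0 ✓; others ✗
  N4: stuck-at-1 ✓; others ✗
  N5: stuck-at-0 ✓; others ✗
  N6: stuck-at-0 ✓; others ✗
  N7: stuck-at-0 ✓; others ✗
  N8: stuck-at-1 ✓; others ✗
Consistent faults: {N1 stuck-at-0, N3 stuck-at-0, N4 stuck-at-1, N5 stuck-at-0, N6 stuck-at-0, N7 stuck-at-0, N8 stuck-at-1} — 7 in all.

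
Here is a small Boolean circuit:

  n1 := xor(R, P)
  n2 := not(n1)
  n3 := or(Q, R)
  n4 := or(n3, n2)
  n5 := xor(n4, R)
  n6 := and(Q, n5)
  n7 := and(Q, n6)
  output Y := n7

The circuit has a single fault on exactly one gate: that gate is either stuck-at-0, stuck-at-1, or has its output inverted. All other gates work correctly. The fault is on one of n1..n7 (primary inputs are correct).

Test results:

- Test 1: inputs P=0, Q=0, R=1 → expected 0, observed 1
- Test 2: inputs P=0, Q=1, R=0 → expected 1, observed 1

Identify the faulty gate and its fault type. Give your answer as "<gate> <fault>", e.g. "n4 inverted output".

Fault-free values for test 1 (P=0, Q=0, R=1): n1=1, n2=0, n3=1, n4=1, n5=0, n6=0, n7=0, giving Y=0. Observed 1.
Test 1: faults giving observed 1 are {n7 stuck-at-1, n7 inverted output}.
Test 2 (P=0, Q=1, R=0): fault-free n1=0, n2=1, n3=1, n4=1, n5=1, n6=1, n7=1 → 1; observed 1. Eliminates n7 inverted output.
Only n7 stuck-at-1 is consistent with every test.

n7 stuck-at-1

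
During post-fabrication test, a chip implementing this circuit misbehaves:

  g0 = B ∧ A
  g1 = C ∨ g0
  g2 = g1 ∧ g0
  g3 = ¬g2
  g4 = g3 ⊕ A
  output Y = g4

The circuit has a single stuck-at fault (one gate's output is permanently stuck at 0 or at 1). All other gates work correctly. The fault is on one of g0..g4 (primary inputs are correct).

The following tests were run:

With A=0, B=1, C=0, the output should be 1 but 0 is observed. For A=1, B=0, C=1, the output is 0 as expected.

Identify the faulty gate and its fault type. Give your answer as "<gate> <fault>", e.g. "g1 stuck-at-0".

Fault-free values for test 1 (A=0, B=1, C=0): g0=0, g1=0, g2=0, g3=1, g4=1, giving Y=1. Observed 0.
Test 1: faults giving observed 0 are {g0 stuck-at-1, g2 stuck-at-1, g3 stuck-at-0, g4 stuck-at-0}.
Test 2 (A=1, B=0, C=1): fault-free g0=0, g1=1, g2=0, g3=1, g4=0 → 0; observed 0. Eliminates g0 stuck-at-1, g2 stuck-at-1, g3 stuck-at-0.
Only g4 stuck-at-0 is consistent with every test.

g4 stuck-at-0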